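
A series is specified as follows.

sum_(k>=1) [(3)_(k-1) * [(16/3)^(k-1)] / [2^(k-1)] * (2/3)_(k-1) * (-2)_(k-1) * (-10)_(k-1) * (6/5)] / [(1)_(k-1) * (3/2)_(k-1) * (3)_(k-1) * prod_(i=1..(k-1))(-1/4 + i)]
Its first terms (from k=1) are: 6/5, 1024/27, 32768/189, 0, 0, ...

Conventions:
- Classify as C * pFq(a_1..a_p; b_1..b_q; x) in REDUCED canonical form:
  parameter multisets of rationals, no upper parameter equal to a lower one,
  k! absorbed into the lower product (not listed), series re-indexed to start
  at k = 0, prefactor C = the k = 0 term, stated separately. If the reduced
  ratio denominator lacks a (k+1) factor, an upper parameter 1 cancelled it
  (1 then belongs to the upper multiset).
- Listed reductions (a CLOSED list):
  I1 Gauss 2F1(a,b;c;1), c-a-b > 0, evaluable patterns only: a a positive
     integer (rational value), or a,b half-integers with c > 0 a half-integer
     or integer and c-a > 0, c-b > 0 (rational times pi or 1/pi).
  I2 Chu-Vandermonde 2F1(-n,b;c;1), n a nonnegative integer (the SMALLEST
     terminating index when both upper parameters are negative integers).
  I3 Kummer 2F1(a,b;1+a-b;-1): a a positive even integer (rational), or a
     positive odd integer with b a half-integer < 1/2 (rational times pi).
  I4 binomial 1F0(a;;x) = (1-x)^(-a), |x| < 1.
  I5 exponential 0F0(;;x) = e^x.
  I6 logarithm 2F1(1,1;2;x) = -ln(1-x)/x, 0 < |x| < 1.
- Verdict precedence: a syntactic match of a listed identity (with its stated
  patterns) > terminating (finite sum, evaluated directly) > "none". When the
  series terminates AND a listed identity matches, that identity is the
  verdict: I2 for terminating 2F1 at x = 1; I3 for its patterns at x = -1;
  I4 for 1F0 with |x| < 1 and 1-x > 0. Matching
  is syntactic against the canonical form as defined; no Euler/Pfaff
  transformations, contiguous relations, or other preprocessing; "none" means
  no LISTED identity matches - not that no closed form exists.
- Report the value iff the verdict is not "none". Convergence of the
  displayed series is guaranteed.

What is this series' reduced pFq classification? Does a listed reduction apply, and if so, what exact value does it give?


Canonical form: C = 6/5 times 3F2 with upper {-10, -2, 2/3}, lower {3/4, 3/2}, x = 8/3. Verdict: terminating at k = 2: the factor (-2)_k kills every later term; summing the 3 survivors is exact. Its exact value is 66938/315.

Key step: with t_0 = 6/5, (1)_k (C = 6/5) is k! itself.
Consecutive-term ratio: r(k) = (8/3) * (k-10) (k-2) (k+2/3) / [(k+3/4) (k+3/2) (k+1)] - poly over poly, x = (8/3) from leading terms; C = 6/5 at k = 0.


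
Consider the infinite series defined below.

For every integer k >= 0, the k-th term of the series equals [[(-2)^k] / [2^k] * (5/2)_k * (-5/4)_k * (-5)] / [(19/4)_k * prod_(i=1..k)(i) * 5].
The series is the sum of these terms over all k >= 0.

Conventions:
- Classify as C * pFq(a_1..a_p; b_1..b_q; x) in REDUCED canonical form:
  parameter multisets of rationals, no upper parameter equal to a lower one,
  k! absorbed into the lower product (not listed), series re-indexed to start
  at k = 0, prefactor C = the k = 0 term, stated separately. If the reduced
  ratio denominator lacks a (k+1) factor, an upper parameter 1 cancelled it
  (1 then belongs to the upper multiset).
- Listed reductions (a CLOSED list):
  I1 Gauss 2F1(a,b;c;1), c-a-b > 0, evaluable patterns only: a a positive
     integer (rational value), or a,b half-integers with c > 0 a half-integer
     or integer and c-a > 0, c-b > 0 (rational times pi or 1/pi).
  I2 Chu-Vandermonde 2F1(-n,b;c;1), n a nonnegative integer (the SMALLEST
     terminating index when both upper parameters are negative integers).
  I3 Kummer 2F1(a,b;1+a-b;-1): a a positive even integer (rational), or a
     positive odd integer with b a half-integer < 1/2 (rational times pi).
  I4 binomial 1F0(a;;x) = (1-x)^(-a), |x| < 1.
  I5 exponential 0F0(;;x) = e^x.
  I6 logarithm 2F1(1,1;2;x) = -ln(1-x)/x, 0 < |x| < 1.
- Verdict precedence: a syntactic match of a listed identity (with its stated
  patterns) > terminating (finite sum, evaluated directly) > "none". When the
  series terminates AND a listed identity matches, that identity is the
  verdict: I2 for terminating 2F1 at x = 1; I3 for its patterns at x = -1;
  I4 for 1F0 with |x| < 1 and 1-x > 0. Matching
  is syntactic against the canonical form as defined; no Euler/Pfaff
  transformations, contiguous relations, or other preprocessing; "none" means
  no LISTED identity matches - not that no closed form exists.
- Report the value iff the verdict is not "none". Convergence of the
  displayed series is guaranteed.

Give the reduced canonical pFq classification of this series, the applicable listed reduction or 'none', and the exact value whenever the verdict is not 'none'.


Prefactor -1, argument -1: 2F1 with upper {-5/4, 5/2} over lower {19/4}. Verdict: none. No listed pattern accepts 2F1(-5/4, 5/2; 19/4; -1).

First insight: with t_0 = -1, the product of the first k integers (C = -1) is k!.
Ratio: r(k) = (-1) * (k-5/4) (k+5/2) / [(k+19/4) (k+1)] - rational; roots negated = parameters, x = (-1), C = -1.


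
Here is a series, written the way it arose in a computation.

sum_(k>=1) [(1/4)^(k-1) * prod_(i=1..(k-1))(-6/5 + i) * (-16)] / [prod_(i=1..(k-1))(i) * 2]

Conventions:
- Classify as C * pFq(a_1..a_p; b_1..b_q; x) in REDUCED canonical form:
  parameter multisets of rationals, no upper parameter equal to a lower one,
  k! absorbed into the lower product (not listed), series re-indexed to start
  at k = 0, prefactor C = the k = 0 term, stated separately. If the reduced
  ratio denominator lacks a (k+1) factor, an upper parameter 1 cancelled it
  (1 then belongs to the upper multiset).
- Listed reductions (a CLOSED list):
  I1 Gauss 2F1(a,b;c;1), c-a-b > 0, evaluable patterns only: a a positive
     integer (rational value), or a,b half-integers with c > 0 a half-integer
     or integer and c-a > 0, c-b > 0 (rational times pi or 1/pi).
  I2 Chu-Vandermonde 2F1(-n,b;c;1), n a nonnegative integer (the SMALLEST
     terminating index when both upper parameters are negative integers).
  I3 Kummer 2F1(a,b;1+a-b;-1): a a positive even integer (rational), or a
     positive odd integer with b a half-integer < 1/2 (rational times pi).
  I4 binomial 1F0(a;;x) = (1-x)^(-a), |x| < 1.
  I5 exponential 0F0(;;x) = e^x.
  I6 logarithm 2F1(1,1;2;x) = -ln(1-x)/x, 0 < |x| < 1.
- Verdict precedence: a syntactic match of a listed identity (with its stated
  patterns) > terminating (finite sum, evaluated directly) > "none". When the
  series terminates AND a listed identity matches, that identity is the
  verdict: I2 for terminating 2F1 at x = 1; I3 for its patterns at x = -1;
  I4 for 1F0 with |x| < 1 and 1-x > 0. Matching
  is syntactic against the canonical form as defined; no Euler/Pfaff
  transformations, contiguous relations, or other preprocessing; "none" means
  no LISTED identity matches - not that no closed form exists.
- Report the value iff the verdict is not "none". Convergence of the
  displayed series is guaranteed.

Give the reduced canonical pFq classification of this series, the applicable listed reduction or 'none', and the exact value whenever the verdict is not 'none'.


The series (x = 1/4) is 1F0: upper {-1/5}, lower {-}, prefactor -8. Verdict: the I4 binomial reduction applies (the 1F0 binomial series: exponent 1/5, x = 1/4). Its exact value is (-8) * (3/4)^(1/5).

Structural cue: t_0 = -8 here, and the product of the first k integers (prefactor -8) is k!.
Step ratio: r(k) = (1/4) * (k-1/5) / [(k+1)] ; factor over Q: parameters, x = (1/4), and C = -8.


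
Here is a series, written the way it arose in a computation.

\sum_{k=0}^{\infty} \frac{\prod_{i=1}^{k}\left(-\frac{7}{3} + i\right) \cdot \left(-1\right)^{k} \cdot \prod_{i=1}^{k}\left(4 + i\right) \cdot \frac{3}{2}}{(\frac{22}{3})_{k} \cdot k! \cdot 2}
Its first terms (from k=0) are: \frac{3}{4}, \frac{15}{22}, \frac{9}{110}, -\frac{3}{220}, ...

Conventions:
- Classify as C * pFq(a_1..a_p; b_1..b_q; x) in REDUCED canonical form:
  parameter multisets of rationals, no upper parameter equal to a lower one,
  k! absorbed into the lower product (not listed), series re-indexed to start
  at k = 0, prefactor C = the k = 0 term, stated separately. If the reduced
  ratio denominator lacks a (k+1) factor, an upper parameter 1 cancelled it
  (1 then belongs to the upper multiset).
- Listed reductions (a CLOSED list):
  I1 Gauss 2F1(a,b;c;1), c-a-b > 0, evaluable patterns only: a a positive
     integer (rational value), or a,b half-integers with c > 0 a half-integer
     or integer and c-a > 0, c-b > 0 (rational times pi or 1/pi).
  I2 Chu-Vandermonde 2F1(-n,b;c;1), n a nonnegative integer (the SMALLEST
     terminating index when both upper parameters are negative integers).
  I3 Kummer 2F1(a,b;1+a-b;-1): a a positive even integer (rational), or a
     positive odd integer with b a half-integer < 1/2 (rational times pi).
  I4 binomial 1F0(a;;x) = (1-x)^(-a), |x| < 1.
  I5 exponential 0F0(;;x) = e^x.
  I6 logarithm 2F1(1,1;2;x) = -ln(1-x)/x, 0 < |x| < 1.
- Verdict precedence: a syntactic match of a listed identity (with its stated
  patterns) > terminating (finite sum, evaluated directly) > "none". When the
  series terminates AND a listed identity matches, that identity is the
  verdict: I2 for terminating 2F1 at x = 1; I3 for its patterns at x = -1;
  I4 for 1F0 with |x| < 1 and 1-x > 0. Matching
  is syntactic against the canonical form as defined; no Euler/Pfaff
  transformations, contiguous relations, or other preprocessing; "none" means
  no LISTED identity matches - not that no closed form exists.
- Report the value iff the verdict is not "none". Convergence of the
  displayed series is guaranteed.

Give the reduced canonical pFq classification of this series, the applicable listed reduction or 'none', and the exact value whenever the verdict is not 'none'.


With C = \frac{3}{4}: the canonical form is 2F1(-\frac{4}{3}, 5; \frac{22}{3}; -1). Verdict: no listed reduction: x = -1 and upper {-\frac{4}{3}, 5} fail every I1-I6 pattern.

Key observation: from the first term \frac{3}{4}: the constant factors (C = 3/4, x = -1) combine into one prefactor.
Consecutive-term ratio: r(k) = -1 * (k-\frac{4}{3}) (k+5) / [(k+\frac{22}{3}) (k+1)] - rational in k, leading ratio -1; with t_0 = \frac{3}{4}, classification follows.


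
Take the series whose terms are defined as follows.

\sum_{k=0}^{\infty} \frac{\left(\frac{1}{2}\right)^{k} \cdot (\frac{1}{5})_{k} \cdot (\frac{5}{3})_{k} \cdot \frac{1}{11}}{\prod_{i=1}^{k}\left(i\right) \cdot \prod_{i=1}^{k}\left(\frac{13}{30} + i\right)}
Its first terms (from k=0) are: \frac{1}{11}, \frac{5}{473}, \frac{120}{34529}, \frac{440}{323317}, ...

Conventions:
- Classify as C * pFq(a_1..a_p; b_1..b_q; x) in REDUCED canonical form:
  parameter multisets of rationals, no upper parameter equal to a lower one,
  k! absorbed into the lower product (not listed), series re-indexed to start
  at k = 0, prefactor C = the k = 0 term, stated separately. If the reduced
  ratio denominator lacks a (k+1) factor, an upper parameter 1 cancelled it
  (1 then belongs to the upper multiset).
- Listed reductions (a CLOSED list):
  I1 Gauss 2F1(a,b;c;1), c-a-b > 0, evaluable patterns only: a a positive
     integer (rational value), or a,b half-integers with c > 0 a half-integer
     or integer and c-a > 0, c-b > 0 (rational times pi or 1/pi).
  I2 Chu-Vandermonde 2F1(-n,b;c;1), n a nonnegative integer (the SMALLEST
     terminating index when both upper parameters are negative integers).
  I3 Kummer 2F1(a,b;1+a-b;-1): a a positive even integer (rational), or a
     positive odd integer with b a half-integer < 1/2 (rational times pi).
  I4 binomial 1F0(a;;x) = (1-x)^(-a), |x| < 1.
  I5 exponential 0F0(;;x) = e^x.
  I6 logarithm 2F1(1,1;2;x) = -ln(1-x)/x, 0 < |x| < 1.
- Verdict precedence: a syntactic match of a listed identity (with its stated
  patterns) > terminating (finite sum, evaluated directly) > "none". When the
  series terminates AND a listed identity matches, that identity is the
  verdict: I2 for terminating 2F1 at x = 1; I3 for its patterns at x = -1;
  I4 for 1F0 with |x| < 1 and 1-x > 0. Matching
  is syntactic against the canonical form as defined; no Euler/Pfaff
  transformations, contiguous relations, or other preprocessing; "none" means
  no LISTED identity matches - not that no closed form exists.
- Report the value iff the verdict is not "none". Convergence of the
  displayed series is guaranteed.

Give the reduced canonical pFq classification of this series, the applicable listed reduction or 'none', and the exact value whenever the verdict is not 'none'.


Canonical form: C = \frac{1}{11} times 2F1 with upper {\frac{1}{5}, \frac{5}{3}}, lower {\frac{43}{30}}, x = \frac{1}{2}. Verdict: none. Every listed pattern misses the 2F1 form at \frac{1}{2}, upper {\frac{1}{5}, \frac{5}{3}}.

Key step: t_0 = \frac{1}{11} here, and the product of the first k integers (C = 1/11) is k!.
Term ratio: r(k) = \frac{1}{2} * (k+\frac{1}{5}) (k+\frac{5}{3}) / [(k+\frac{43}{30}) (k+1)] - rational; roots negated = parameters, x = \frac{1}{2}, C = \frac{1}{11}.


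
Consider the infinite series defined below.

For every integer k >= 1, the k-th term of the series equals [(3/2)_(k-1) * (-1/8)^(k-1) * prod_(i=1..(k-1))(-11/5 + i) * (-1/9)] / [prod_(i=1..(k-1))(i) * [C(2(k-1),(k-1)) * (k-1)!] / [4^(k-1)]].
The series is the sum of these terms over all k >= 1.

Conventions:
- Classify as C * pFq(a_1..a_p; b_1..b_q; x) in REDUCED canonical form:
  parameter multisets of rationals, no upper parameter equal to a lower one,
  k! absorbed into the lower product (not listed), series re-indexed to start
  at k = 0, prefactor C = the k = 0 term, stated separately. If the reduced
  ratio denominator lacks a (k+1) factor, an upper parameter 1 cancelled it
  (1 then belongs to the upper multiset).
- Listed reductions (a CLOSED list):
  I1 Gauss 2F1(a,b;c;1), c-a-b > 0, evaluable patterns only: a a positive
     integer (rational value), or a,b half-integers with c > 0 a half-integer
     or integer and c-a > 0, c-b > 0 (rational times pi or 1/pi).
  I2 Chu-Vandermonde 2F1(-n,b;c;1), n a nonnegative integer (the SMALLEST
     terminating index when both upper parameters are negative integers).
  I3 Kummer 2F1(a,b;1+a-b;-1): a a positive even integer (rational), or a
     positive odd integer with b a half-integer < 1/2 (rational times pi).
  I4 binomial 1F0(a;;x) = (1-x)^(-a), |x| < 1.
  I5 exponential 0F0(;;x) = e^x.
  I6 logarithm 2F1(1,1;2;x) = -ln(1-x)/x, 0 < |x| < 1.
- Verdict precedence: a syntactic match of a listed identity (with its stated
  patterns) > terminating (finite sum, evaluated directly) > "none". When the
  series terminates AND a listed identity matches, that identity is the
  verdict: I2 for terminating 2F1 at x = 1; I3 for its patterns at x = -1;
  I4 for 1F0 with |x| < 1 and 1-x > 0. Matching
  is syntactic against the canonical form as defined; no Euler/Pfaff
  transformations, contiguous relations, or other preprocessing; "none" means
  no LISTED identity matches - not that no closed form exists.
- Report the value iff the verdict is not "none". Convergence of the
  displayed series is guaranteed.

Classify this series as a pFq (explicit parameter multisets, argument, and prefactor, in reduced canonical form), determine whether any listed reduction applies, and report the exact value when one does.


Classification (C = -1/9): 2F1 with upper {-6/5, 3/2}, lower {1/2}, argument x = -1/8. Verdict: none - at argument -1/8 the multisets {-6/5, 3/2} ; {1/2} match no listed identity.

First insight: t_0 being -1/9, the product of the first k integers (prefactor -1/9) is k!.
Term ratio: r(k) = (-1/8) * (k-6/5) (k+3/2) / [(k+1/2) (k+1)] - poly over poly, x = (-1/8) from leading terms; C = -1/9 at k = 0.


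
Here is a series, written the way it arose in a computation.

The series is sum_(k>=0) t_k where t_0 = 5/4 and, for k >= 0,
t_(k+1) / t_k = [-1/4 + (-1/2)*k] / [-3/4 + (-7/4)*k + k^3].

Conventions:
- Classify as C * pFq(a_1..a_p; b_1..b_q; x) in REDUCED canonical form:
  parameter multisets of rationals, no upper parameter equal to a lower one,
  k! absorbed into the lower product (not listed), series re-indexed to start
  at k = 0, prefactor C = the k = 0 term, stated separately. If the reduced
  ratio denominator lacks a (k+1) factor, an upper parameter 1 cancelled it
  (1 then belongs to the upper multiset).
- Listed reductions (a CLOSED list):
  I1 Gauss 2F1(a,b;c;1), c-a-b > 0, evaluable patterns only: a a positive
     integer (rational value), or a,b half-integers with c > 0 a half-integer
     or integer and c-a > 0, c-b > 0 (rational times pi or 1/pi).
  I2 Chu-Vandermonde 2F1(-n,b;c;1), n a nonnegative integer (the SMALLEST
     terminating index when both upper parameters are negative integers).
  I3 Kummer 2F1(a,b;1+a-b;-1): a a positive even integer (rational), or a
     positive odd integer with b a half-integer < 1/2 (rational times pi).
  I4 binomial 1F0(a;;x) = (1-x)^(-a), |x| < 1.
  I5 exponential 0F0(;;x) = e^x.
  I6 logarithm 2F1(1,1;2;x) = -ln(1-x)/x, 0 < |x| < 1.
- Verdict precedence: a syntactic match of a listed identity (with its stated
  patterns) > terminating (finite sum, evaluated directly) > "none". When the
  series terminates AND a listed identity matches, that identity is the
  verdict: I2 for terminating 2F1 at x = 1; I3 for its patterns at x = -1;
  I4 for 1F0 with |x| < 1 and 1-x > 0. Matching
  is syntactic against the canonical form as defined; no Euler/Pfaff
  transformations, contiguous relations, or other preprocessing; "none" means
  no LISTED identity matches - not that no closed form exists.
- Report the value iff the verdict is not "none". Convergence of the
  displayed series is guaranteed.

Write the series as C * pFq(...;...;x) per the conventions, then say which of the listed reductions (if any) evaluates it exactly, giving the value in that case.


Classification (C = 5/4): 0F1 with upper {-}, lower {-3/2}, argument x = -1/2. Verdict: none here - no I1-I6 shape fits x = -1/2 with lower {-3/2}.

Structural cue: x = (-1/2) and the parameter 1/2 appears in both the upper and lower lists and cancels.
Term ratio: r(k) = (-1/2) * 1 / [(k-3/2) (k+1)] - rational in k. x = (-1/2); t_0 = 5/4; negate the roots.


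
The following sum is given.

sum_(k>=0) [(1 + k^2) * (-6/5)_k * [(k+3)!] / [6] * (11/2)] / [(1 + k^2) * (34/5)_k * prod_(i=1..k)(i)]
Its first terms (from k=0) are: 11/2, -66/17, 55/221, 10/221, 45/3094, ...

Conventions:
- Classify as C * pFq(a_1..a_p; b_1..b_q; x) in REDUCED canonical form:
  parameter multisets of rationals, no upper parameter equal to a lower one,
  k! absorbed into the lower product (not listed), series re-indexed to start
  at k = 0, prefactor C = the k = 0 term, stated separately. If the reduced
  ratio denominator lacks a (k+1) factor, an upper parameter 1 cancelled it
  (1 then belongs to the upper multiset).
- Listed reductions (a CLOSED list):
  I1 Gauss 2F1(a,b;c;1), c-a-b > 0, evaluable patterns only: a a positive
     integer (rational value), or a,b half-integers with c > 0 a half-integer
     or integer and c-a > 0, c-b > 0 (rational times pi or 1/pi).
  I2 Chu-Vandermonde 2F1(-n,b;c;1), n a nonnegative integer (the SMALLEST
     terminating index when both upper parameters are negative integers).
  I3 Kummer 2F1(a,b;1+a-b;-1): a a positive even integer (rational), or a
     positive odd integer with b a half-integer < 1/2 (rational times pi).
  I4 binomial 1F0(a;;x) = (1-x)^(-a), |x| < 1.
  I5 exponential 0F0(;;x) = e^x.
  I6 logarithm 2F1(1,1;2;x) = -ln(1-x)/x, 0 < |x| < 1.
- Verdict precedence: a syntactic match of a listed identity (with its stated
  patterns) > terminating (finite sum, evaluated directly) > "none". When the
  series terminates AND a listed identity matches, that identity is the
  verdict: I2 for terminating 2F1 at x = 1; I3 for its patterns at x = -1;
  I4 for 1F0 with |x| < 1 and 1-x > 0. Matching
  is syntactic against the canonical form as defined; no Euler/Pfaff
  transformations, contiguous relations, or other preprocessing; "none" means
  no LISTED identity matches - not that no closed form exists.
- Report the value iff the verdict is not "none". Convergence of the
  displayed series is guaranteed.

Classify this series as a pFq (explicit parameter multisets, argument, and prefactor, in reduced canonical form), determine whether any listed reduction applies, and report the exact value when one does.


With C = 11/2: the canonical form is 2F1(-6/5, 4; 34/5; 1). Verdict (x = 1): the Gauss summation I1 applies (x = 1: the Gamma ratio telescopes since c-a-b = 4 > 0 and a = 4 in Z>0). Hence: 6061/3125.

Key step: t_0 being 11/2, striking the common factor k^2 + 1 reduces the term (C = 11/2, x = 1).
Step ratio: r(k) = 1 * (k-6/5) (k+4) / [(k+34/5) (k+1)] ; factor over Q: parameters, x = 1, and C = 11/2.


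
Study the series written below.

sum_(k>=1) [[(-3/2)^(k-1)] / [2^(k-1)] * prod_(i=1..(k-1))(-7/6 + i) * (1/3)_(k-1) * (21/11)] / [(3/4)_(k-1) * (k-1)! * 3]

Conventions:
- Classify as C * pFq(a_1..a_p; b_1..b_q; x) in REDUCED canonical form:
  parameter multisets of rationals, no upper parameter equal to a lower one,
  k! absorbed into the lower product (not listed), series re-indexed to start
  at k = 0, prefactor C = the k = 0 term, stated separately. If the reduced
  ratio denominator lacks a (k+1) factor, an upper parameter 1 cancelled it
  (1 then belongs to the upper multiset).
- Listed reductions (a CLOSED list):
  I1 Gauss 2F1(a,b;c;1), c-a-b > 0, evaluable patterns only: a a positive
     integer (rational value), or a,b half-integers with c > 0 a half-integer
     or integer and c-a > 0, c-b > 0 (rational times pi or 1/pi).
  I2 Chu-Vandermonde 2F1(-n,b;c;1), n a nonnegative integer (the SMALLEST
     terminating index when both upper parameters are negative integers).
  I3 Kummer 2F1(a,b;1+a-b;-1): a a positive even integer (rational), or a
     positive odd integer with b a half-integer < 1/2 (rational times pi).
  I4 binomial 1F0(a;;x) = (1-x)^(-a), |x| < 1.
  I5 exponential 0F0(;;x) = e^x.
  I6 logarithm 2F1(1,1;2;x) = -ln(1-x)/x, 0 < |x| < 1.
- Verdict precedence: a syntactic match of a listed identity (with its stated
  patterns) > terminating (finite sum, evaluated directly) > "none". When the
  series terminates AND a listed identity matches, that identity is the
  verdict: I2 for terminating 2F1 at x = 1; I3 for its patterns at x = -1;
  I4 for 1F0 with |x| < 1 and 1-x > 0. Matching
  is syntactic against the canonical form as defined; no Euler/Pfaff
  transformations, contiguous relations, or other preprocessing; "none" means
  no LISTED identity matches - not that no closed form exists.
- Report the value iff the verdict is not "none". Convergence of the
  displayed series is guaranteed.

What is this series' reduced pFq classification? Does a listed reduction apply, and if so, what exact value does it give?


The series (x = -3/4) is 2F1: upper {-1/6, 1/3}, lower {3/4}, prefactor 7/11. Verdict: none here - no I1-I6 shape fits x = -3/4 with lower {3/4}.

The tell: with t_0 = 7/11, the running product (C = 7/11, x = -3/4) telescopes to a rising factorial.
Step ratio: r(k) = (-3/4) * (k-1/6) (k+1/3) / [(k+3/4) (k+1)] - poly over poly, x = (-3/4) from leading terms; C = 7/11 at k = 0.


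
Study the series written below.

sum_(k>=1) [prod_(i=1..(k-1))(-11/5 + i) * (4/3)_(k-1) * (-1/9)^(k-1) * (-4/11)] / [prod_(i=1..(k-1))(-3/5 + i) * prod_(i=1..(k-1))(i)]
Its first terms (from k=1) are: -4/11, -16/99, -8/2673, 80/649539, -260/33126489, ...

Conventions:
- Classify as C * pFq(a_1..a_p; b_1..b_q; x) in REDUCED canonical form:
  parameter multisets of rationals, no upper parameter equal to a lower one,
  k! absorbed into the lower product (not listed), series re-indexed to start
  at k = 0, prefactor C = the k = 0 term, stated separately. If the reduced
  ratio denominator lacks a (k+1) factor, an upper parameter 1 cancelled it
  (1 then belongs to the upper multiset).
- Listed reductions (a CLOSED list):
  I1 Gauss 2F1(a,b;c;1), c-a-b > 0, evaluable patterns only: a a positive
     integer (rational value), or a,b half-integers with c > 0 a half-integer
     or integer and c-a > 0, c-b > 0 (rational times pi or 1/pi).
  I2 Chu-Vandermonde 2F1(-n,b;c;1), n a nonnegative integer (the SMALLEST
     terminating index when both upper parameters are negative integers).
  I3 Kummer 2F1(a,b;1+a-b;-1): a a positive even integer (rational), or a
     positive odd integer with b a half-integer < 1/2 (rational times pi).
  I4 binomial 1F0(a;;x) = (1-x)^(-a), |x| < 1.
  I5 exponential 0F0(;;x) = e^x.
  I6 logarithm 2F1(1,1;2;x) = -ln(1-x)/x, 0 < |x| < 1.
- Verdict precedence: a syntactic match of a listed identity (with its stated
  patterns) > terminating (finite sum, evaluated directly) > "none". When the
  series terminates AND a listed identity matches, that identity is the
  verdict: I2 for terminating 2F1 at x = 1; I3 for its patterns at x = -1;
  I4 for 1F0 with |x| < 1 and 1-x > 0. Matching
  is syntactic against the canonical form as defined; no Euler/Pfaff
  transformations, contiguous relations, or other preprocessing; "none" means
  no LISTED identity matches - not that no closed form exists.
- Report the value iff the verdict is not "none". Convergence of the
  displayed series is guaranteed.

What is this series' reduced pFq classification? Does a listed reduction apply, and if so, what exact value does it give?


The tell: t_0 = -4/11 here, and the lower running product (prefactor -4/11) is a rising factorial.
Step ratio: r(k) = (-1/9) * (k-6/5) (k+4/3) / [(k+2/5) (k+1)] - rational in k. x = (-1/9); t_0 = -4/11; negate the roots.

x = -1/9 here; the reduced form reads 2F1, upper {-6/5, 4/3}, lower {2/5}, C = -4/11. Verdict: no listed reduction: x = -1/9 and upper {-6/5, 4/3} fail every I1-I6 pattern.


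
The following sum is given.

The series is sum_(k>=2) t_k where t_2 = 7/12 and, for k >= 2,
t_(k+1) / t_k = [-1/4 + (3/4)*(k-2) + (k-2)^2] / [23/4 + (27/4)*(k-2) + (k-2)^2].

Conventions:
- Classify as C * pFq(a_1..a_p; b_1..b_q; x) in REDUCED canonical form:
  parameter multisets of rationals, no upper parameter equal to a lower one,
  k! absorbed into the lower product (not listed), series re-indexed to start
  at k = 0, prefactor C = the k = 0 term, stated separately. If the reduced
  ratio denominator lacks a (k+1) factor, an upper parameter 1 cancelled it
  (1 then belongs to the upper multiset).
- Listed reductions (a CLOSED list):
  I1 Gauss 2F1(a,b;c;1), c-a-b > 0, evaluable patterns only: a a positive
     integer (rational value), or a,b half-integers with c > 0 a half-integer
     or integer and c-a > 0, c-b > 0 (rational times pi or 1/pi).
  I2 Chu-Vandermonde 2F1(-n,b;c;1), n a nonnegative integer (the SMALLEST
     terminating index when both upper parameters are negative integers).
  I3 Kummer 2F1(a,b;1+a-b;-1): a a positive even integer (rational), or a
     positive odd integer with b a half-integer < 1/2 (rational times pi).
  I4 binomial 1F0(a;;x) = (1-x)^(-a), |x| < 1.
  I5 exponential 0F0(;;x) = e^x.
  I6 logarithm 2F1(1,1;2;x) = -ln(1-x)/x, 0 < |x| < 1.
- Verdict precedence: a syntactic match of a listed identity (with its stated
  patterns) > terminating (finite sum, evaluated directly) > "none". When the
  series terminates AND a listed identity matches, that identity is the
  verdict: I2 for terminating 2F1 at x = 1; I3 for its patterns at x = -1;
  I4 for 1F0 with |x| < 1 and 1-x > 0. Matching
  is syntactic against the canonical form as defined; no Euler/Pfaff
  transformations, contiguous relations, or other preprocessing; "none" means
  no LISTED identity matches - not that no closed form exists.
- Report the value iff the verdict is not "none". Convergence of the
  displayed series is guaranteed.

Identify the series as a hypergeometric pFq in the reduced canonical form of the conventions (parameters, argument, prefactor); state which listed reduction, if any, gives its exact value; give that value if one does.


At argument 1: a 2F1 with upper {-1/4, 1}, lower {23/4}, scaled by C = 7/12. Verdict: Gauss's theorem (I1) fires (x = 1: the Gamma ratio telescopes since c-a-b = 5 > 0 and a = 1 in Z>0). Its exact value is 133/240.

Key observation: t_0 = 7/12 here, and factor the ratio over Q (C = 7/12): negated roots = parameters.
Ratio: r(k) = 1 * (k-1/4) (k+1) / [(k+23/4) (k+1)] - rational; roots negated = parameters, x = 1, C = 7/12.


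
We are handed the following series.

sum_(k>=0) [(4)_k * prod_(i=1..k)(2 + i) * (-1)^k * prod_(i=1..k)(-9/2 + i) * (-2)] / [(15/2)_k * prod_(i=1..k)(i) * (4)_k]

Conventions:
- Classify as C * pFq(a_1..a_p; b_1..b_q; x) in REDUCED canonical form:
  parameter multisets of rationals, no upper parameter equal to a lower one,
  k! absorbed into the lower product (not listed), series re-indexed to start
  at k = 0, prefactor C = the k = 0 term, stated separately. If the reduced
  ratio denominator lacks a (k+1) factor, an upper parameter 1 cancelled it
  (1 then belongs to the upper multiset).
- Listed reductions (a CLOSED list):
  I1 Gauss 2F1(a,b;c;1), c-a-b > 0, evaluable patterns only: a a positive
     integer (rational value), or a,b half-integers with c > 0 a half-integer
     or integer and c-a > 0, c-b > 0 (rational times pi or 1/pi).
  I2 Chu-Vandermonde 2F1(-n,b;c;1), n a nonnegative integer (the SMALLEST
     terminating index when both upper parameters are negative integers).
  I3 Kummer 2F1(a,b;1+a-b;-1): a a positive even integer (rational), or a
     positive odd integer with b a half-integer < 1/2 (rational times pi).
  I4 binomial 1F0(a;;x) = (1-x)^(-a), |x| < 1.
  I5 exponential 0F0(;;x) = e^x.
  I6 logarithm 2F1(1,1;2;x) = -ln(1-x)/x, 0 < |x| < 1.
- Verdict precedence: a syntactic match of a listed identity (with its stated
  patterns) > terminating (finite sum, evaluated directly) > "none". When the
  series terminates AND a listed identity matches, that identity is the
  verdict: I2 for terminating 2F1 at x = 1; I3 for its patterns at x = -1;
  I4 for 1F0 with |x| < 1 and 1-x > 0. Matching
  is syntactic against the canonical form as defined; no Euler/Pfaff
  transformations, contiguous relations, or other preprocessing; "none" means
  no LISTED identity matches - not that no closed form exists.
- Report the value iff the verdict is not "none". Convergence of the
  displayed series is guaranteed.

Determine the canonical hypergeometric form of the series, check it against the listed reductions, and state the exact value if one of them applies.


With C = -2: the canonical form is 2F1(-7/2, 3; 15/2; -1). Verdict: this is the Kummer evaluation I3 (x = -1; c = 15/2 equals 1+a-b for upper {-7/2, 3}: listed pattern). Sum: (-9009/4096) * pi.

Key step: t_0 being -2, the product of the first k integers (prefactor -2) is k!.
Term ratio: r(k) = (-1) * (k-7/2) (k+3) / [(k+15/2) (k+1)] - rational; roots negated = parameters, x = (-1), C = -2.


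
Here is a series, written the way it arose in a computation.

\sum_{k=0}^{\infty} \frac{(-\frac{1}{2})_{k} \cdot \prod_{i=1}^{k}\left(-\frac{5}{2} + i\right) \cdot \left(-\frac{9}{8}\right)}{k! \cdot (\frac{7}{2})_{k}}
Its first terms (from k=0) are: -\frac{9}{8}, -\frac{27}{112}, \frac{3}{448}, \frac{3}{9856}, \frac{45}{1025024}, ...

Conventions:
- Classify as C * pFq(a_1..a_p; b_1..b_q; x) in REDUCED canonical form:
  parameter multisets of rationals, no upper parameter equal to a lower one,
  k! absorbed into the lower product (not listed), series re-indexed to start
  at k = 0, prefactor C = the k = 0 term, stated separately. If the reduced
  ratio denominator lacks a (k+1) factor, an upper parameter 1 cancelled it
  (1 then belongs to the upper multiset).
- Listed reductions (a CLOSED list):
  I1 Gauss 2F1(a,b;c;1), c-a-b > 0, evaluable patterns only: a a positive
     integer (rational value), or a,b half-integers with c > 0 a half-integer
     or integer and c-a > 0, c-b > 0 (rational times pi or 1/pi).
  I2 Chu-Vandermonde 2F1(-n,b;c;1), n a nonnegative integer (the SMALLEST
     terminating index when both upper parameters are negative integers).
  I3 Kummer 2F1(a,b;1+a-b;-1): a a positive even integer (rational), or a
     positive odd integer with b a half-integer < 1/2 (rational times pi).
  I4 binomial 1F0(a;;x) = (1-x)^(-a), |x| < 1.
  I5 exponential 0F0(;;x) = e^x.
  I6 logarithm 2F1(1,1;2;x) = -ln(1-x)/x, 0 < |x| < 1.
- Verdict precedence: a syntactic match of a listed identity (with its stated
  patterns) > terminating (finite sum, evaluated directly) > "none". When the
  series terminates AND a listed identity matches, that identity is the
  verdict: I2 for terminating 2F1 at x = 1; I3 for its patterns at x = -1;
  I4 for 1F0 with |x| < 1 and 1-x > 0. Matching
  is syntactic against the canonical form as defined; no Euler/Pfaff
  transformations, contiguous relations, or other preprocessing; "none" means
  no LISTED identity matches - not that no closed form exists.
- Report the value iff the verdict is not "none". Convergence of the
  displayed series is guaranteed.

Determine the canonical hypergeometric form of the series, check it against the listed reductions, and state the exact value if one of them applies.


This is -\frac{9}{8} * 2F1(-\frac{3}{2}, -\frac{1}{2}; \frac{7}{2}; 1) in reduced canonical form. Verdict: the half-integer Gauss pattern (I1) matches (x = 1; upper {-\frac{3}{2}, -\frac{1}{2}} half-integers, c = \frac{7}{2} in the evaluable pattern). Value: \left(-\frac{14175}{32768}\right) \cdot \pi.

Key observation: t_0 being -\frac{9}{8}, the running product (C = -9/8, x = 1) telescopes to a rising factorial.
Term ratio: r(k) = 1 * (k-\frac{3}{2}) (k-\frac{1}{2}) / [(k+\frac{7}{2}) (k+1)] - rational in k, leading ratio 1; with t_0 = -\frac{9}{8}, classification follows.


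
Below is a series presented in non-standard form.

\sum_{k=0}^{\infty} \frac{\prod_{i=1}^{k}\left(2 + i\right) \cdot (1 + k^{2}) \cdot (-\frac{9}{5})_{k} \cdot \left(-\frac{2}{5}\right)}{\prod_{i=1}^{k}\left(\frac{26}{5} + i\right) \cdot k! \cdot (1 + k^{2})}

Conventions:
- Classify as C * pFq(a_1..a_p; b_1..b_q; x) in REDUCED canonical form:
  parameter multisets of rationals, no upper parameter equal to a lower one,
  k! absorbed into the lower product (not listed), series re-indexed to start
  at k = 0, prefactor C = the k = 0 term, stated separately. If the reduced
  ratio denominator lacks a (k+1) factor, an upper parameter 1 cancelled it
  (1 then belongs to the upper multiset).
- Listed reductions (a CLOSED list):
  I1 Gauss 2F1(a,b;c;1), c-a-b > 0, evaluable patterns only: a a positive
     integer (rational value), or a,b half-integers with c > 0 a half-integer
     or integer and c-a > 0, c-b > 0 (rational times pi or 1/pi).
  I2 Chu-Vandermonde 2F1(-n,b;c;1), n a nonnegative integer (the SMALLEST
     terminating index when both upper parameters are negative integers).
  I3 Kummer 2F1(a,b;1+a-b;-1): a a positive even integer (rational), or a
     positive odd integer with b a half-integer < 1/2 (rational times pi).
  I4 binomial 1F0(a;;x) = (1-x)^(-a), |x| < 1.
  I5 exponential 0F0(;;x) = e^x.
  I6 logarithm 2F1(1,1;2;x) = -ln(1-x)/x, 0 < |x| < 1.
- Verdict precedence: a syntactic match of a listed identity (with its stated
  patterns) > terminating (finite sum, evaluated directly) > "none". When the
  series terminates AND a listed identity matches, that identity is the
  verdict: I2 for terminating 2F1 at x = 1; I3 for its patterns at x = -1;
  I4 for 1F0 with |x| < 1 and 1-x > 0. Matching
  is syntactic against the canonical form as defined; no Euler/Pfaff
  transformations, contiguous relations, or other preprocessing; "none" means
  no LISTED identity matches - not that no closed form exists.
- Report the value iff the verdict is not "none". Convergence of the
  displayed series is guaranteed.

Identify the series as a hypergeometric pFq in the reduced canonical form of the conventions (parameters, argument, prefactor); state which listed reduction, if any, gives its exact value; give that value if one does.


Key observation: from the first term -\frac{2}{5}: striking the common factor k^2 + 1 reduces the term (C = -2/5, x = 1).
Term ratio: r(k) = 1 * (k-\frac{9}{5}) (k+3) / [(k+\frac{31}{5}) (k+1)] - poly over poly, x = 1 from leading terms; C = -\frac{2}{5} at k = 0.

Classification (C = -\frac{2}{5}): 2F1 with upper {-\frac{9}{5}, 3}, lower {\frac{31}{5}}, argument x = 1. Verdict: this is Gauss's theorem (I1) (x = 1: the Gamma ratio telescopes since c-a-b = 5 > 0 and a = 3 in Z>0). Sum: -\frac{416}{3125}.


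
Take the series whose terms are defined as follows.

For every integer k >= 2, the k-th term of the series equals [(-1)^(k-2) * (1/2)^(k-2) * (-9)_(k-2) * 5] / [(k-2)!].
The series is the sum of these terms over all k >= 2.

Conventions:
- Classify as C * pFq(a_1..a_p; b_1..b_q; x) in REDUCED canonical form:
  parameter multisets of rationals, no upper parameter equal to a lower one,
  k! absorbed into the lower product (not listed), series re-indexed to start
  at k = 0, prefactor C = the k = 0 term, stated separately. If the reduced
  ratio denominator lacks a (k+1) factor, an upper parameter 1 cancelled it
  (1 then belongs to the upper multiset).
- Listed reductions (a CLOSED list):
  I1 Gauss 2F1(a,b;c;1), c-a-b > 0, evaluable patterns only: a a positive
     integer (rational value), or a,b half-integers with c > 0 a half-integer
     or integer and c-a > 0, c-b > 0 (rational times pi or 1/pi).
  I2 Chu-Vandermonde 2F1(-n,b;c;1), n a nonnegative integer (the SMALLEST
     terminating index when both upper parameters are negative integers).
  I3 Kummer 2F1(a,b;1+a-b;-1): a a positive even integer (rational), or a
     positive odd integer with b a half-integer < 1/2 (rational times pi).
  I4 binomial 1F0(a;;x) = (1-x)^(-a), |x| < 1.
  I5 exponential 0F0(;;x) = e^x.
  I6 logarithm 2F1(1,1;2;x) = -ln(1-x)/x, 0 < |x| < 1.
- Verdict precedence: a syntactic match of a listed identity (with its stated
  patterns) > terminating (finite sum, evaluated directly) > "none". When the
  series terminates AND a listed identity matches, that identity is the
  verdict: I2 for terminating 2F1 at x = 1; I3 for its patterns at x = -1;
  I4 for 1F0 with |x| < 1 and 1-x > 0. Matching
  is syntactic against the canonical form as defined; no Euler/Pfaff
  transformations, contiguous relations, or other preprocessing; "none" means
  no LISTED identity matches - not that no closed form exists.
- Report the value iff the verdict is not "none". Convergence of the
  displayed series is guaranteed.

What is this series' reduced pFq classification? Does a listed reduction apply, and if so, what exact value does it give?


This is 5 * 1F0(-9; -; -1/2) in reduced canonical form. Verdict: binomial (I4) fires (the 1F0 binomial series: exponent 9, x = -1/2). Sum: 98415/512.

First insight: x = (-1/2) and the (-1)^k factor (C = 5, x = -1/2) folds into the argument's sign.
Adjacent-term ratio: r(k) = (-1/2) * (k-9) / [(k+1)] - rational; roots negated = parameters, x = (-1/2), C = 5.


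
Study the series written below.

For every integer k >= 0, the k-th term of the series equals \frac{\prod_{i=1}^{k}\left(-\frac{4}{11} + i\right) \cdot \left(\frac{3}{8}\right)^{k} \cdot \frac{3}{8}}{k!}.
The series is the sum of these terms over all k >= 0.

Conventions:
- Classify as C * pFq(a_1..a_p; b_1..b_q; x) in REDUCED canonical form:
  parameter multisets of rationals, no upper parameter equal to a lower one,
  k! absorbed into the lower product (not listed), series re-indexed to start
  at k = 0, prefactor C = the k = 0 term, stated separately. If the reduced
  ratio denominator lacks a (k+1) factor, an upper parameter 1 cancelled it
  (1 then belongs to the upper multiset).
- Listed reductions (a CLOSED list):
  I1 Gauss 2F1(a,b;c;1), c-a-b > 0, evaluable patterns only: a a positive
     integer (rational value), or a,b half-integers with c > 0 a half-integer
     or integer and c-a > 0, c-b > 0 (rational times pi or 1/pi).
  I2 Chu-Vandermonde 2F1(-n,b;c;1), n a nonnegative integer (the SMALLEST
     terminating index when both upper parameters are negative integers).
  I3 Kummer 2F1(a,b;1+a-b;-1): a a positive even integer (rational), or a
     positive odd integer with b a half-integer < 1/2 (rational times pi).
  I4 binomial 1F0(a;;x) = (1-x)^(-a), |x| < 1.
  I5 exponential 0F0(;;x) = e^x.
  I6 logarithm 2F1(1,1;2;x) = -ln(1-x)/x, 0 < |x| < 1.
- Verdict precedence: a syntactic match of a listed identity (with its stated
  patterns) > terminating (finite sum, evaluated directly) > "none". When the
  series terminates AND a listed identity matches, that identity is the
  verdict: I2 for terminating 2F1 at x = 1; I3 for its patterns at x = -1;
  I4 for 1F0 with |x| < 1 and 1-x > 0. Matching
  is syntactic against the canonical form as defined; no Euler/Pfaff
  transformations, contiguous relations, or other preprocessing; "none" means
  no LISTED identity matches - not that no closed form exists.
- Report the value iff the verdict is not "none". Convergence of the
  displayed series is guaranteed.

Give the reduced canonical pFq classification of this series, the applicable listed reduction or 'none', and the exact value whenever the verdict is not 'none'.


Key observation: with t_0 = \frac{3}{8}, the running product (C = 3/8) telescopes to a rising factorial.
Step ratio: r(k) = \frac{3}{8} * (k+\frac{7}{11}) / [(k+1)] ; factor over Q: parameters, x = \frac{3}{8}, and C = \frac{3}{8}.

With C = \frac{3}{8}: the canonical form is 1F0(\frac{7}{11}; -; \frac{3}{8}). Verdict: the I4 binomial reduction matches (the 1F0 binomial series: exponent -7/11, x = \frac{3}{8}). Value: \frac{3}{8} \cdot \left(\frac{5}{8}\right)^{-\frac{7}{11}}.
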